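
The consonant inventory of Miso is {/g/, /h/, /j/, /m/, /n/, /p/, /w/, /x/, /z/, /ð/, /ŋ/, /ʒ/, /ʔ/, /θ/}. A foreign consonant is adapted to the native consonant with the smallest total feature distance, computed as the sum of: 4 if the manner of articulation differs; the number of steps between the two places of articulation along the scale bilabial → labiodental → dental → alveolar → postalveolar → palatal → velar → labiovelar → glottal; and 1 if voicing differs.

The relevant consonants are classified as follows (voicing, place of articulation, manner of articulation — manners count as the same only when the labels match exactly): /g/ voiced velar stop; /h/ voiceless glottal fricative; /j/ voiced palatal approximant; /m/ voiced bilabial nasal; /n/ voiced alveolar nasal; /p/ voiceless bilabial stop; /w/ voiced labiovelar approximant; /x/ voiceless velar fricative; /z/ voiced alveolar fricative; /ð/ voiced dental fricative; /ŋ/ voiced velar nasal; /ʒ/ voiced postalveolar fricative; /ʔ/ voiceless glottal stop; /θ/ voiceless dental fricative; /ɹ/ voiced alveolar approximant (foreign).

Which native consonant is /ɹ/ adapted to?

j

/j/ is closest: same manner (approximant), place distance 2 (alveolar→palatal), same voicing; total 2. Next closest is /n/ at distance 4.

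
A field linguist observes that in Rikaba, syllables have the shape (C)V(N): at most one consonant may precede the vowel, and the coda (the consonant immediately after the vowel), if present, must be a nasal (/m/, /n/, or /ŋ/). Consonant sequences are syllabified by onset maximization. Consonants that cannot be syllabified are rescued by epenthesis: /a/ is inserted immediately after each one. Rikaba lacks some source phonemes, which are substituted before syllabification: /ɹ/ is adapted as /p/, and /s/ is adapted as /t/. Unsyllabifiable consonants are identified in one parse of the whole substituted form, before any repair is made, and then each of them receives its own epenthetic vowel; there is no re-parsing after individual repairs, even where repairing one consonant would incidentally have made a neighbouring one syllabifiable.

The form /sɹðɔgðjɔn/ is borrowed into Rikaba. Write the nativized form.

tapaðɔgaðajɔn

Substitution: /s/ → /t/, /ɹ/ → /p/, giving /tpðɔgðjɔn/.
Under (C)V(N), the unsyllabifiable consonants are /t/, /p/, /g/, /ð/ (only a nasal (/m/, /n/, or /ŋ/) is licensed in coda position; onsets are limited to one consonant).
Each unlicensed consonant becomes the onset of a new syllable: /t/ → /ta/, /p/ → /pa/, /g/ → /ga/, /ð/ → /ða/.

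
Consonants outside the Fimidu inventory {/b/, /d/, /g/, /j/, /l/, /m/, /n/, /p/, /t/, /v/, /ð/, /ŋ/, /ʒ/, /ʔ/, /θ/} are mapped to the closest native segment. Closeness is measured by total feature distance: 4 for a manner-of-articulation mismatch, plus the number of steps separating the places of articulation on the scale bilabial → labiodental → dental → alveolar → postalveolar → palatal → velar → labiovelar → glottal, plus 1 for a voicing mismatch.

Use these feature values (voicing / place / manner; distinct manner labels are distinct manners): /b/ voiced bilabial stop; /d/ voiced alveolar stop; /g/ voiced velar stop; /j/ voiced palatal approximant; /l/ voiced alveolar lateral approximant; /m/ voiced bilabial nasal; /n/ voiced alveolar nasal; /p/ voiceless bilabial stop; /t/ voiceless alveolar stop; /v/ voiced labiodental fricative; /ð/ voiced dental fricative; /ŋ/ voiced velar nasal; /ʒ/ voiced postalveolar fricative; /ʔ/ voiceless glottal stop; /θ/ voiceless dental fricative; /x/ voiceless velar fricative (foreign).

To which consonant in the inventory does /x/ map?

ʒ

/ʒ/ is closest: same manner (fricative), place distance 2 (velar→postalveolar), voicing differs (+1); total 3. Next closest is /θ/ at distance 4.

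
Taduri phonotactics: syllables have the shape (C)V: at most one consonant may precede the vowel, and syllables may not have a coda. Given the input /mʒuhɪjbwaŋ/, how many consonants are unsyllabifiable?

Syllabifying with onset maximization leaves /m/, /j/, /b/, /ŋ/ stranded (no codas are permitted; onsets are limited to one consonant).

4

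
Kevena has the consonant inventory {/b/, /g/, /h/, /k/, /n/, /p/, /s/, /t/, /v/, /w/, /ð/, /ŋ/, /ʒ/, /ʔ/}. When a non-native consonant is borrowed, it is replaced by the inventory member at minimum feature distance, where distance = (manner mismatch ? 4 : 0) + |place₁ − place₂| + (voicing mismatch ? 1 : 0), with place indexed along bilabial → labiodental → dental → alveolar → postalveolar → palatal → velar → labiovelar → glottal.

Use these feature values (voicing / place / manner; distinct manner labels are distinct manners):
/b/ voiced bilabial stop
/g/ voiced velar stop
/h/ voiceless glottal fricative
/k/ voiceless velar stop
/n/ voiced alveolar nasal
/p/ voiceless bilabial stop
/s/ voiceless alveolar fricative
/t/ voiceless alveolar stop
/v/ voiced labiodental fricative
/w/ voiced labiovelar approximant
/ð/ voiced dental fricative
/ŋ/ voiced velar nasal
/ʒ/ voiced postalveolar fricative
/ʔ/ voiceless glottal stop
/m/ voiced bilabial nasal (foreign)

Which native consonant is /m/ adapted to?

/n/ is closest: same manner (nasal), place distance 3 (bilabial→alveolar), same voicing; total 3. Next closest is /b/ at distance 4.

n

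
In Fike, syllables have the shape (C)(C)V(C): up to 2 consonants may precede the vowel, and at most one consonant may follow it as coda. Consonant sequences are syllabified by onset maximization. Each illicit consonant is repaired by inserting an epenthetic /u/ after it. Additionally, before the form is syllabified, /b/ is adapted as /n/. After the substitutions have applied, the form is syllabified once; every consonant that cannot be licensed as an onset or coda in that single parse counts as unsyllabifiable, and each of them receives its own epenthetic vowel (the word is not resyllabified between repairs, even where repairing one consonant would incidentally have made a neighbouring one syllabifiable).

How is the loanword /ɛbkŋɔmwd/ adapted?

Substitution: /b/ → /n/, giving /ɛnkŋɔmwd/.
Syllabifying with onset maximization leaves /w/, /d/ stranded (at most one coda consonant is licensed; onsets may contain at most 2 consonants).
Epenthesis after each stranded consonant: /w/ → /wu/, /d/ → /du/.

ɛnkŋɔmwudu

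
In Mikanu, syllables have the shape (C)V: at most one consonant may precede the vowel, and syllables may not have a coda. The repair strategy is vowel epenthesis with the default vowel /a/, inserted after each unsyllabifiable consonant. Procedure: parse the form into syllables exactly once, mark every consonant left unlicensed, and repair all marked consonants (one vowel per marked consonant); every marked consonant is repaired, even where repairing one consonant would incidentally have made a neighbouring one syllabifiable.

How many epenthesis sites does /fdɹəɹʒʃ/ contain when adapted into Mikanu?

5

The unsyllabifiable consonants are /f/, /d/, /ɹ/, /ʒ/, /ʃ/; each receives one epenthetic vowel.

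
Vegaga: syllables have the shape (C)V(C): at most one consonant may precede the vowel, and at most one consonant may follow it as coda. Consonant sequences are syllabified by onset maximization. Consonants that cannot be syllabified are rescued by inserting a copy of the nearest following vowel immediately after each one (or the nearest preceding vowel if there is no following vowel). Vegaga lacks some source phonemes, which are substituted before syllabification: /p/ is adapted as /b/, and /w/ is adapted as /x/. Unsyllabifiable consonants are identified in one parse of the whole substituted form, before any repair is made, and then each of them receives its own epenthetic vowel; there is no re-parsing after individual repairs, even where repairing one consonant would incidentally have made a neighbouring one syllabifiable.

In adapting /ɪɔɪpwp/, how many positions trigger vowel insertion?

After substitution the input is /ɪɔɪbxb/.
The unsyllabifiable consonants are /x/, /b/; each receives one epenthetic vowel.

2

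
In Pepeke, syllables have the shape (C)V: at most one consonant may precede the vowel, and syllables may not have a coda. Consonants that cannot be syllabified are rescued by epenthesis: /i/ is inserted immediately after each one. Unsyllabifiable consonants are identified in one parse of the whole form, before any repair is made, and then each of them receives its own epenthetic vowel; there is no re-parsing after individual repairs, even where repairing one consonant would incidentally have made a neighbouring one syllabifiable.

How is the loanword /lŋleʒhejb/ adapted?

Under (C)V, the unsyllabifiable consonants are /l/, /ŋ/, /ʒ/, /j/, /b/ (no codas are permitted; onsets are limited to one consonant).
Inserting the epenthetic vowel yields /l/ → /li/, /ŋ/ → /ŋi/, /ʒ/ → /ʒi/, /j/ → /ji/, /b/ → /bi/.

liŋileʒihejibi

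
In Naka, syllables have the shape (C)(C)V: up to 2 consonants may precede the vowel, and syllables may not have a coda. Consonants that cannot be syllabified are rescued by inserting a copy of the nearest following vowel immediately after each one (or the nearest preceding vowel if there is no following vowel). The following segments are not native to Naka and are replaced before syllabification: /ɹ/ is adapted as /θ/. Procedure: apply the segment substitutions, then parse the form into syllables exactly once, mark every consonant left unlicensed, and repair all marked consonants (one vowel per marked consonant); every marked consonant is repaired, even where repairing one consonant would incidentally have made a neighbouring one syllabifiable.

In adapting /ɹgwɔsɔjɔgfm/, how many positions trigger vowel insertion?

4

After substitution the input is /θgwɔsɔjɔgfm/.
The unsyllabifiable consonants are /θ/, /g/, /f/, /m/; each receives one epenthetic vowel.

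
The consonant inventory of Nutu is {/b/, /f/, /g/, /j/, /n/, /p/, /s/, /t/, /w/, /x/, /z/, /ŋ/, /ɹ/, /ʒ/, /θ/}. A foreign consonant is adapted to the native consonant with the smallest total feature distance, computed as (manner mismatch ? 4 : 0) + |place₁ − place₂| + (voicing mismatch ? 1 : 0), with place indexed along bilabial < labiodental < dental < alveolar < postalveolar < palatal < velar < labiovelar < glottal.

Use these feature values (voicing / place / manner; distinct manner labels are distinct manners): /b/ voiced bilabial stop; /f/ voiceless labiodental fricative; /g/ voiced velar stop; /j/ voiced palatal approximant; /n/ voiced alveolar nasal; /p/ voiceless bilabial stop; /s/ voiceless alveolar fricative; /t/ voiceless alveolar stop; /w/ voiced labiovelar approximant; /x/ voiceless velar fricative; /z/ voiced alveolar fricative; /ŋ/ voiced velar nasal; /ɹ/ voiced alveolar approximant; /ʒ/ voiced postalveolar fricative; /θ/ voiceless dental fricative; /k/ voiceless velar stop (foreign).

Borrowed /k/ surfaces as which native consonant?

/g/ is closest: same manner (stop), place distance 0 (velar→velar), voicing differs (+1); total 1. Next closest is /t/ at distance 3.

g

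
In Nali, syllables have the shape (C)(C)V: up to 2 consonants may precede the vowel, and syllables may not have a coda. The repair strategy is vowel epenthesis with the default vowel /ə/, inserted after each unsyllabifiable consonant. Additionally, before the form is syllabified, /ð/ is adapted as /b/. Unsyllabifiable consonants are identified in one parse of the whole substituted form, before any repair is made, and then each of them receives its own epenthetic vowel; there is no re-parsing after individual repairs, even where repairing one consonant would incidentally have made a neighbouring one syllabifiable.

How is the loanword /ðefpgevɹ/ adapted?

befəpgevəɹə

Substitution: /ð/ → /b/, giving /befpgevɹ/.
Syllabifying with onset maximization leaves /f/, /v/, /ɹ/ stranded (no codas are permitted; onsets may contain at most 2 consonants).
Epenthesis after each stranded consonant: /f/ → /fə/, /v/ → /və/, /ɹ/ → /ɹə/.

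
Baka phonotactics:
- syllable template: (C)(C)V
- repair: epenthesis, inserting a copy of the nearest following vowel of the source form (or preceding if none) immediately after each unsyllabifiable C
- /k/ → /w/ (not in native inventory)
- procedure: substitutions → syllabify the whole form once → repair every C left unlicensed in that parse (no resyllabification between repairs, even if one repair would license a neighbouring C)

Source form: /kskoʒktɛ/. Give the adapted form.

Substitution: /k/ → /w/, giving /wswoʒwtɛ/.
Under (C)(C)V, the unsyllabifiable consonants are /w/, /ʒ/ (no codas are permitted; onsets may contain at most 2 consonants).
Epenthesis after each stranded consonant: /w/ → /wo/, /ʒ/ → /ʒɛ/.

woswoʒɛwtɛ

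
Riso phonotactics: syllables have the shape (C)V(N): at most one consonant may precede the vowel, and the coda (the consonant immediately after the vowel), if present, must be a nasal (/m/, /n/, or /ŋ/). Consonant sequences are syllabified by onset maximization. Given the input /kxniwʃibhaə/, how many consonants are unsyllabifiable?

4

Under (C)V(N), the unsyllabifiable consonants are /k/, /x/, /w/, /b/ (only a nasal (/m/, /n/, or /ŋ/) is licensed in coda position; onsets are limited to one consonant).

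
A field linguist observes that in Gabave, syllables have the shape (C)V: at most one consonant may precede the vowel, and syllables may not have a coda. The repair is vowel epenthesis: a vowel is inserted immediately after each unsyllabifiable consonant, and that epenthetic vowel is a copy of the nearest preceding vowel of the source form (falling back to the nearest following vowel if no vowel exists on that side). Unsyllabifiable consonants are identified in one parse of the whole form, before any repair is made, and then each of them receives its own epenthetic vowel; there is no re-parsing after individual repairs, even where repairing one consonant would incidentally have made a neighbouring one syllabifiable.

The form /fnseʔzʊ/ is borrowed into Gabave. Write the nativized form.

Under (C)V, the unsyllabifiable consonants are /f/, /n/, /ʔ/ (no codas are permitted; onsets are limited to one consonant).
Each unlicensed consonant becomes the onset of a new syllable: /f/ → /fe/, /n/ → /ne/, /ʔ/ → /ʔe/.

feneseʔezʊ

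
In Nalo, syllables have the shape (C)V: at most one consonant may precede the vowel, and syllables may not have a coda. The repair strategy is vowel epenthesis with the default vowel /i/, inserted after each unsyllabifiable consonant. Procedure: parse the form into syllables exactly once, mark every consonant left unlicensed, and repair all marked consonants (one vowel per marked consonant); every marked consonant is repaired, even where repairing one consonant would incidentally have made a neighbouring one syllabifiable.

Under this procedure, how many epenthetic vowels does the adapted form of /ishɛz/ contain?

The unsyllabifiable consonants are /s/, /z/; each receives one epenthetic vowel.

2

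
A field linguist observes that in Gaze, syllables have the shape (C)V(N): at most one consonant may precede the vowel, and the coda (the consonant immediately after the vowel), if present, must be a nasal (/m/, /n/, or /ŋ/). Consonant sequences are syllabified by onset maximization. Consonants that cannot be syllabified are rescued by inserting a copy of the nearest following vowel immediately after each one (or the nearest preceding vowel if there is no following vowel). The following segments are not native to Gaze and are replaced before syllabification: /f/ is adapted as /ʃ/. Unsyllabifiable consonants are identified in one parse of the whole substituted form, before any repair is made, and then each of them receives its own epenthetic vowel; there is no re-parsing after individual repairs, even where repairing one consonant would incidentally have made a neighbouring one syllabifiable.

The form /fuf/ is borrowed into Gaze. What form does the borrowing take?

Substitution: /f/ → /ʃ/, giving /ʃuʃ/.
Syllabifying with onset maximization leaves /ʃ/ stranded (only a nasal (/m/, /n/, or /ŋ/) is licensed in coda position; onsets are limited to one consonant).
Each unlicensed consonant becomes the onset of a new syllable: /ʃ/ → /ʃu/.

ʃuʃu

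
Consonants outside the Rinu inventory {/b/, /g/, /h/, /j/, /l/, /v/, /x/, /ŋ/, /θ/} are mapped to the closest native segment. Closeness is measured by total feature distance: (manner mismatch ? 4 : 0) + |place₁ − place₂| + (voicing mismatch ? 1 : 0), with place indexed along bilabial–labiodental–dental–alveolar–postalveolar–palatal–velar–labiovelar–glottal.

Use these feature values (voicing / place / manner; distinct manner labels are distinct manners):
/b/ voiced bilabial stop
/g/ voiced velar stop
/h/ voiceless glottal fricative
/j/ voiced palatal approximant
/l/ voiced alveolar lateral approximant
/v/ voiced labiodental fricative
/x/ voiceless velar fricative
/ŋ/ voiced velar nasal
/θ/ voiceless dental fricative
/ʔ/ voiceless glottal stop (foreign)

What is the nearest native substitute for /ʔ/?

g

/g/ is closest: same manner (stop), place distance 2 (glottal→velar), voicing differs (+1); total 3. Next closest is /h/ at distance 4.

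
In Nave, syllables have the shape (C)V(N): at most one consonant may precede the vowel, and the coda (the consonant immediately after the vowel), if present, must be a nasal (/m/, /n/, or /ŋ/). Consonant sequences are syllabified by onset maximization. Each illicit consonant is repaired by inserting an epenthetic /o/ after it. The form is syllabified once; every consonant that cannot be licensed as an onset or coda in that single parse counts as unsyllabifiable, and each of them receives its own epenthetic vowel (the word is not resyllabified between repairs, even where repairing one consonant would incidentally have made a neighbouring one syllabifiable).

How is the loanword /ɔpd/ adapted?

The consonants /p/, /d/ cannot be parsed into a legal (C)V(N) syllable (only a nasal (/m/, /n/, or /ŋ/) is licensed in coda position; onsets are limited to one consonant).
Epenthesis after each stranded consonant: /p/ → /po/, /d/ → /do/.

ɔpodo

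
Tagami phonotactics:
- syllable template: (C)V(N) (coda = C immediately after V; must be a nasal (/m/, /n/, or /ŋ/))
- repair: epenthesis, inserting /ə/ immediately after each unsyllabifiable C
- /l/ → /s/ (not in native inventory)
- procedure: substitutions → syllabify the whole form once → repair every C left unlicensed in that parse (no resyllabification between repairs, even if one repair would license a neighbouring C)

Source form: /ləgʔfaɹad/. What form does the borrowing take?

səgəʔəfaɹadə

Substitution: /l/ → /s/, giving /səgʔfaɹad/.
Under (C)V(N), the unsyllabifiable consonants are /g/, /ʔ/, /d/ (only a nasal (/m/, /n/, or /ŋ/) is licensed in coda position; onsets are limited to one consonant).
Each unlicensed consonant becomes the onset of a new syllable: /g/ → /gə/, /ʔ/ → /ʔə/, /d/ → /də/.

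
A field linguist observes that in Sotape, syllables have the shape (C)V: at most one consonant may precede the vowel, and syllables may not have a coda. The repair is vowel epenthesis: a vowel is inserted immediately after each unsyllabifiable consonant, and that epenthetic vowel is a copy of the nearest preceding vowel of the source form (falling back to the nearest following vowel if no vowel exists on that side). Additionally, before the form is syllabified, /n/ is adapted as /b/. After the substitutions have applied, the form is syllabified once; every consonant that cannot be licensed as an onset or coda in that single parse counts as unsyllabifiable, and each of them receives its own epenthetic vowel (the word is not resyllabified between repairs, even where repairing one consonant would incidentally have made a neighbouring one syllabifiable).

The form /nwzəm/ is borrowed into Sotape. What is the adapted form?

bəwəzəmə

Substitution: /n/ → /b/, giving /bwzəm/.
Syllabifying with onset maximization leaves /b/, /w/, /m/ stranded (no codas are permitted; onsets are limited to one consonant).
Each unlicensed consonant becomes the onset of a new syllable: /b/ → /bə/, /w/ → /wə/, /m/ → /mə/.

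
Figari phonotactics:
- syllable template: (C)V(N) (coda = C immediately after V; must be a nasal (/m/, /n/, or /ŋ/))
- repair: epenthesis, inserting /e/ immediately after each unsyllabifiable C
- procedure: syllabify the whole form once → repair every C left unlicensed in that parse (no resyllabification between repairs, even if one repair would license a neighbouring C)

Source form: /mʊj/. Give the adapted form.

mʊje

Syllabifying with onset maximization leaves /j/ stranded (only a nasal (/m/, /n/, or /ŋ/) is licensed in coda position; onsets are limited to one consonant).
Each unlicensed consonant becomes the onset of a new syllable: /j/ → /je/.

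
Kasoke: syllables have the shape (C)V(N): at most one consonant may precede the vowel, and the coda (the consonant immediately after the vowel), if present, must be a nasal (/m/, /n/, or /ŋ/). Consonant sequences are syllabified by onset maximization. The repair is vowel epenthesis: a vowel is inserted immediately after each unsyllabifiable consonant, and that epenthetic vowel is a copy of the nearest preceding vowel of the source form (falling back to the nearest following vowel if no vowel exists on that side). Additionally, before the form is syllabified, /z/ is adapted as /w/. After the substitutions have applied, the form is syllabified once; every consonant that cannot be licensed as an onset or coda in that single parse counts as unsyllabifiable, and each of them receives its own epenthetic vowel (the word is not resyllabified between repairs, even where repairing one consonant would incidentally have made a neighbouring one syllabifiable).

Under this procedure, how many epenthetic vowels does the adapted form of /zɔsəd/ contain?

After substitution the input is /wɔsəd/.
The unsyllabifiable consonants are /d/; each receives one epenthetic vowel.

1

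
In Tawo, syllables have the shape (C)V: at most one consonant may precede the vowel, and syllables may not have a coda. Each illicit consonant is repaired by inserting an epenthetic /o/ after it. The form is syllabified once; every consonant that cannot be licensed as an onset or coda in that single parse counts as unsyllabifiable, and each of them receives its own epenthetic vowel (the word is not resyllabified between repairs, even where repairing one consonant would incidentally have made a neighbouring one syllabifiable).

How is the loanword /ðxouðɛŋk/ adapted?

ðoxouðɛŋoko

Under (C)V, the unsyllabifiable consonants are /ð/, /ŋ/, /k/ (no codas are permitted; onsets are limited to one consonant).
Inserting the epenthetic vowel yields /ð/ → /ðo/, /ŋ/ → /ŋo/, /k/ → /ko/.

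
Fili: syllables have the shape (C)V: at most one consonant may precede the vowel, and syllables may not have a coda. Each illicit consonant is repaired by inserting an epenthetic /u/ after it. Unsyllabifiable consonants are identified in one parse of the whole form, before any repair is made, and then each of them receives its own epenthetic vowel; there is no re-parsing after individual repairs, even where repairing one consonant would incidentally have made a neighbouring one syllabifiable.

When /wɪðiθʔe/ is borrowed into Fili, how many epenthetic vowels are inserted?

The unsyllabifiable consonants are /θ/; each receives one epenthetic vowel.

1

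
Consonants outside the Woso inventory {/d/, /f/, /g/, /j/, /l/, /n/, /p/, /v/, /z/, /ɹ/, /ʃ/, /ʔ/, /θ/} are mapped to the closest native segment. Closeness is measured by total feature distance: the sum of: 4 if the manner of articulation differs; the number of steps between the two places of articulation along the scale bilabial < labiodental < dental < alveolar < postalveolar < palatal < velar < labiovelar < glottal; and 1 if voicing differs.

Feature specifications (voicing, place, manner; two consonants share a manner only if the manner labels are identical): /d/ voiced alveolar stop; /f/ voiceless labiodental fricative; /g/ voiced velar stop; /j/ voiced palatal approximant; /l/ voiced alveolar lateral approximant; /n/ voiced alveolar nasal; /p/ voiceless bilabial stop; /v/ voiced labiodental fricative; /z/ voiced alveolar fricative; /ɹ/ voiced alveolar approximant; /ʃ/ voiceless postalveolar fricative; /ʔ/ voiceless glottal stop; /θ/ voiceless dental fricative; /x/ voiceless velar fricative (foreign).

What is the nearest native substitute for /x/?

ʃ

/ʃ/ is closest: same manner (fricative), place distance 2 (velar→postalveolar), same voicing; total 2. Next closest is /z/ at distance 4.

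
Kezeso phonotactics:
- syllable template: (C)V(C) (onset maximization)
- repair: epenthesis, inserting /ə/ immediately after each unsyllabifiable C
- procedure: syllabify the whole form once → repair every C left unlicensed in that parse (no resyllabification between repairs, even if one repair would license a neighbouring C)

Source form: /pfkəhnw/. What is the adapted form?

pəfəkəhnəwə

Under (C)V(C), the unsyllabifiable consonants are /p/, /f/, /n/, /w/ (at most one coda consonant is licensed; onsets are limited to one consonant).
Epenthesis after each stranded consonant: /p/ → /pə/, /f/ → /fə/, /n/ → /nə/, /w/ → /wə/.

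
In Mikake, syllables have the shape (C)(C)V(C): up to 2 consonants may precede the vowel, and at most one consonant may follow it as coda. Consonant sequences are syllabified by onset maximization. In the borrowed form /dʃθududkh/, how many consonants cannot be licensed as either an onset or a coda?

Under (C)(C)V(C), the unsyllabifiable consonants are /d/, /k/, /h/ (at most one coda consonant is licensed; onsets may contain at most 2 consonants).

3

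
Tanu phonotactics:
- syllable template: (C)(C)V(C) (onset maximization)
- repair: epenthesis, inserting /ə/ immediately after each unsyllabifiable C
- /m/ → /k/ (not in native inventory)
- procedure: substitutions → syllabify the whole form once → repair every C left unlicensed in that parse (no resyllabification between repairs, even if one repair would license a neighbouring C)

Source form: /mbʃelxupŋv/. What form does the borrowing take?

kəbʃelxupŋəvə

Substitution: /m/ → /k/, giving /kbʃelxupŋv/.
Under (C)(C)V(C), the unsyllabifiable consonants are /k/, /ŋ/, /v/ (at most one coda consonant is licensed; onsets may contain at most 2 consonants).
Epenthesis after each stranded consonant: /k/ → /kə/, /ŋ/ → /ŋə/, /v/ → /və/.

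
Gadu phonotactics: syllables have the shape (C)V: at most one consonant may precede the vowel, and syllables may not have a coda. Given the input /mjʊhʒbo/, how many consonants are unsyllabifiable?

Under (C)V, the unsyllabifiable consonants are /m/, /h/, /ʒ/ (no codas are permitted; onsets are limited to one consonant).

3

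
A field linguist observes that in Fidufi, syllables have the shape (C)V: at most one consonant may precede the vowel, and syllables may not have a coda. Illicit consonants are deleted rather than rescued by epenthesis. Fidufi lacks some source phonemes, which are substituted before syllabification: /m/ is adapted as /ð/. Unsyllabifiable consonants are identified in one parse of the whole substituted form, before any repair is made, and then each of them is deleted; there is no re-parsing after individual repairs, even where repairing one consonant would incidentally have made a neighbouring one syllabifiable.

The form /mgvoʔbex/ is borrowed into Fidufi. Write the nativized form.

Substitution: /m/ → /ð/, giving /ðgvoʔbex/.
Syllabifying with onset maximization leaves /ð/, /g/, /ʔ/, /x/ stranded (no codas are permitted; onsets are limited to one consonant).
Each unlicensed consonant is deleted: /ð/, /g/, /ʔ/, /x/.

vobe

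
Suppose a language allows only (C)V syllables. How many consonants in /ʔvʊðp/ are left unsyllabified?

Syllabifying with onset maximization leaves /ʔ/, /ð/, /p/ stranded (no codas are permitted; onsets are limited to one consonant).

3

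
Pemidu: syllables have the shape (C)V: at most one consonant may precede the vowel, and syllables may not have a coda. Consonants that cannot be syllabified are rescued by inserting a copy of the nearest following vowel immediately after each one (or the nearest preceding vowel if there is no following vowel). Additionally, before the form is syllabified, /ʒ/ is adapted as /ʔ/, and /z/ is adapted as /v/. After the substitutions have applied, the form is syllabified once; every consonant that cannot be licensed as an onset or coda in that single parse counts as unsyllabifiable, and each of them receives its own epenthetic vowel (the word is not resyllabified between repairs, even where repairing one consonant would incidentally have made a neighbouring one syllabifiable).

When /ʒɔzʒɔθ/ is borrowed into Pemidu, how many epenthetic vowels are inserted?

After substitution the input is /ʔɔvʔɔθ/.
The unsyllabifiable consonants are /v/, /θ/; each receives one epenthetic vowel.

2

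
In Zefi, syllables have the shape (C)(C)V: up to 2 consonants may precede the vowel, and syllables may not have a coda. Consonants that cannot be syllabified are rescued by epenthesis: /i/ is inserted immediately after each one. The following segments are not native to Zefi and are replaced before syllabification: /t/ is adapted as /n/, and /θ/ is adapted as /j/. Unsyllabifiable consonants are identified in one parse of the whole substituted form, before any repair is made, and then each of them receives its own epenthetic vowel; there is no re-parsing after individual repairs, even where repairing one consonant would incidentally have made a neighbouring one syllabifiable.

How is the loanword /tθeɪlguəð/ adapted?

Substitution: /t/ → /n/, /θ/ → /j/, giving /njeɪlguəð/.
Under (C)(C)V, the unsyllabifiable consonants are /ð/ (no codas are permitted; onsets may contain at most 2 consonants).
Inserting the epenthetic vowel yields /ð/ → /ði/.

njeɪlguəði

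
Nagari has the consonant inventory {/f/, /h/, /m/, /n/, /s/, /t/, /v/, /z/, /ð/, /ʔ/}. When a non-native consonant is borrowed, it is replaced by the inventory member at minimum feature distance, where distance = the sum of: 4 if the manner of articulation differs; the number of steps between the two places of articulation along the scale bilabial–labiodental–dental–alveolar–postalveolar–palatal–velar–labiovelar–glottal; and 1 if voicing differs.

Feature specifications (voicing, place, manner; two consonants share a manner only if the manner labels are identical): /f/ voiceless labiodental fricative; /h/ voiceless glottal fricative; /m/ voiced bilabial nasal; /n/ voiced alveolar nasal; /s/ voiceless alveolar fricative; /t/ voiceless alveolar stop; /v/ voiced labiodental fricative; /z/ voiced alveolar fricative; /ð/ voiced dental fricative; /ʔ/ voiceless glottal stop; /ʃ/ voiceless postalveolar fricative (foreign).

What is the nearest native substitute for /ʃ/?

/s/ is closest: same manner (fricative), place distance 1 (postalveolar→alveolar), same voicing; total 1. Next closest is /z/ at distance 2.

s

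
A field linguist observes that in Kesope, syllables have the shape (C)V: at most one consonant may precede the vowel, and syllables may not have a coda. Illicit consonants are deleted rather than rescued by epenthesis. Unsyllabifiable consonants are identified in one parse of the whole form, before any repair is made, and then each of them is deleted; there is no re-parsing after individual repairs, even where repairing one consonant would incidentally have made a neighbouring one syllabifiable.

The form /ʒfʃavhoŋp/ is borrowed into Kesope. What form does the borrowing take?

Syllabifying with onset maximization leaves /ʒ/, /f/, /v/, /ŋ/, /p/ stranded (no codas are permitted; onsets are limited to one consonant).
Deletion applies to /ʒ/, /f/, /v/, /ŋ/, /p/.

ʃaho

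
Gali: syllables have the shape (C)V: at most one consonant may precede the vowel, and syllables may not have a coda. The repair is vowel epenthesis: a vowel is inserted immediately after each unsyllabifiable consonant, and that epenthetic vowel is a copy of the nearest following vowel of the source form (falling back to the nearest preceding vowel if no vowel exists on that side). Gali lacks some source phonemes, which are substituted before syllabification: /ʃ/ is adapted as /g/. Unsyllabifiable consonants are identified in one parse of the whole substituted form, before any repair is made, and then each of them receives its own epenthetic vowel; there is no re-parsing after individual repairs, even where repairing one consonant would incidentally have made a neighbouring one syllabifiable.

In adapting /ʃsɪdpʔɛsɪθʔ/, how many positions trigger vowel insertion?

5

After substitution the input is /gsɪdpʔɛsɪθʔ/.
The unsyllabifiable consonants are /g/, /d/, /p/, /θ/, /ʔ/; each receives one epenthetic vowel.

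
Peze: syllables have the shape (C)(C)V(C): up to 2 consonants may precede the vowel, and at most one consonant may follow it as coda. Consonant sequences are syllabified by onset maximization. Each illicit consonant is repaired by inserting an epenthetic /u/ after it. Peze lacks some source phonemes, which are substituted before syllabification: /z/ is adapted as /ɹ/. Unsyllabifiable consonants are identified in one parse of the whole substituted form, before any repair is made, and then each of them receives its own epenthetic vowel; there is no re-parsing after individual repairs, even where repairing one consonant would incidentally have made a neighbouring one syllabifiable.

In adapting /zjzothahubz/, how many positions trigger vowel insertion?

2

After substitution the input is /ɹjɹothahubɹ/.
The unsyllabifiable consonants are /ɹ/, /ɹ/; each receives one epenthetic vowel.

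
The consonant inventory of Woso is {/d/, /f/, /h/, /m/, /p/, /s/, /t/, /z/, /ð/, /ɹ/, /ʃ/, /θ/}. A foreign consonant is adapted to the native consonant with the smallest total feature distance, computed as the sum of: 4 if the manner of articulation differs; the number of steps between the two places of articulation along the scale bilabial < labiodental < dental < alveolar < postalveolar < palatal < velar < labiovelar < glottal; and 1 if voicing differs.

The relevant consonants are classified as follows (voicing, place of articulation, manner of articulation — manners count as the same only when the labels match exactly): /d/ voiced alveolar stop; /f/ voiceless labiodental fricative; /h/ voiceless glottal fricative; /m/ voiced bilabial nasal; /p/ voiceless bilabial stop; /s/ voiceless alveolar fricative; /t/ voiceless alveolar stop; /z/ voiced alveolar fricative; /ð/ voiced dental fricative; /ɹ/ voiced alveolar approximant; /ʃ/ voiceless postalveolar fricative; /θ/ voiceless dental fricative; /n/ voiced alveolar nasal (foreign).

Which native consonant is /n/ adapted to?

/m/ is closest: same manner (nasal), place distance 3 (alveolar→bilabial), same voicing; total 3. Next closest is /d/ at distance 4.

m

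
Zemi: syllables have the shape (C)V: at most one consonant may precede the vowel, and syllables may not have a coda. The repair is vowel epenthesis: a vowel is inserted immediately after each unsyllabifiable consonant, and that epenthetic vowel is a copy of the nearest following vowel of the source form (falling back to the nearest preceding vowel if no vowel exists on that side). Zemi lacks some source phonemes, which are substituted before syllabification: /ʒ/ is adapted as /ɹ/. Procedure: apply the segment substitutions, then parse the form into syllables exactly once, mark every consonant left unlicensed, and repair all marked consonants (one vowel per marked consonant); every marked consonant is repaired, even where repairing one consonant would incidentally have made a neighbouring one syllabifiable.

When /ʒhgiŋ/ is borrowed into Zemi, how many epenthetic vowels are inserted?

After substitution the input is /ɹhgiŋ/.
The unsyllabifiable consonants are /ɹ/, /h/, /ŋ/; each receives one epenthetic vowel.

3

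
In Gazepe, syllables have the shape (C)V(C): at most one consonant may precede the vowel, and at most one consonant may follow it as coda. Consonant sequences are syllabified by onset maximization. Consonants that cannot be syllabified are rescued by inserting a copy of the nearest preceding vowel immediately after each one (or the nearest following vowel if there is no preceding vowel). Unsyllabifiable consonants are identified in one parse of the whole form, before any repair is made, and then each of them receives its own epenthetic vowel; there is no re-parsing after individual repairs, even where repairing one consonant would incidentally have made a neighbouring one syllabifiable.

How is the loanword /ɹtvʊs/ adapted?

Syllabifying with onset maximization leaves /ɹ/, /t/ stranded (at most one coda consonant is licensed; onsets are limited to one consonant).
Each unlicensed consonant becomes the onset of a new syllable: /ɹ/ → /ɹʊ/, /t/ → /tʊ/.

ɹʊtʊvʊs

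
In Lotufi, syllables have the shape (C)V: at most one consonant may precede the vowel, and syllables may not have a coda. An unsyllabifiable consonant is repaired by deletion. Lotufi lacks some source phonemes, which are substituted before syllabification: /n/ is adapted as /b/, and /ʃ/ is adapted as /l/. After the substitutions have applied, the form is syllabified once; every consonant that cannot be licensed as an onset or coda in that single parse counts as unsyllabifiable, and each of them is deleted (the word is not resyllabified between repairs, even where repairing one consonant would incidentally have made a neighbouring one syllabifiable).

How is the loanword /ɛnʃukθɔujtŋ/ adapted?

Substitution: /n/ → /b/, /ʃ/ → /l/, giving /ɛblukθɔujtŋ/.
Under (C)V, the unsyllabifiable consonants are /b/, /k/, /j/, /t/, /ŋ/ (no codas are permitted; onsets are limited to one consonant).
Deleting the stranded consonants removes /b/, /k/, /j/, /t/, /ŋ/.

ɛluθɔu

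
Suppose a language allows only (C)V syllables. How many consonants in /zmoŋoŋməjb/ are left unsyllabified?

Under (C)V, the unsyllabifiable consonants are /z/, /ŋ/, /j/, /b/ (no codas are permitted; onsets are limited to one consonant).

4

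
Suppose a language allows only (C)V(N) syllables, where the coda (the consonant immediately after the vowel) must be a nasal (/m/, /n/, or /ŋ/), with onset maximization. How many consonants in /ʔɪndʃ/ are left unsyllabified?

2

The consonants /d/, /ʃ/ cannot be parsed into a legal (C)V(N) syllable (only a nasal (/m/, /n/, or /ŋ/) is licensed in coda position; onsets are limited to one consonant).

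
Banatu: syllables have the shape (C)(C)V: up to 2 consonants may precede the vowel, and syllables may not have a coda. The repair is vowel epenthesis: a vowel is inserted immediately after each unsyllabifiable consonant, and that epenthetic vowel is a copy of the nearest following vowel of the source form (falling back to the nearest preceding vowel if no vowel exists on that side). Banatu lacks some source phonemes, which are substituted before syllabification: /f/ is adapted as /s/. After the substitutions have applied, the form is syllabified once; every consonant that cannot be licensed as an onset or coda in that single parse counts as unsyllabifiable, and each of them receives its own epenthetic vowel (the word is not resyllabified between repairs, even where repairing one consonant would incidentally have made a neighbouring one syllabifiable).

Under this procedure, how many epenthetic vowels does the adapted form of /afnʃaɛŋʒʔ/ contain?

After substitution the input is /asnʃaɛŋʒʔ/.
The unsyllabifiable consonants are /s/, /ŋ/, /ʒ/, /ʔ/; each receives one epenthetic vowel.

4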